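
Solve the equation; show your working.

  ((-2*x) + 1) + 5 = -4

Step 1. [((-2*x) + 1) + 5 = -4] +5 is outermost — subtract 5 both sides ⇒ sub: (-2*x) + 1 = -9.
Step 2. [(-2*x) + 1 = -9] peel the +1: subtract 1 from each side. So sub: -2*x = -10.
Step 3. [-2*x = -10] -2 out front; divide by -2. So div: x = 5.

Answer: x ∈ {5}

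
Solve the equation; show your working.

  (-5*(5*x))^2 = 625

Step 1. [(-5*(5*x))^2 = 625] LHS squared, RHS 625 ≥ 0: apply √ (±). So sqrt: -5*(5*x) = 25 or -25.
Step 2. [-5*(5*x) = 25 or -25] divide by the outer -5 ⇒ div: 5*x = -5 or 5.
Step 3. [5*x = -5 or 5] 5·(inner) — divide through by 5, so div: x = -1 or 1.

Answer: x ∈ {-1, 1}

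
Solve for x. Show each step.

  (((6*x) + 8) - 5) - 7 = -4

Step 1. [(((6*x) + 8) - 5) - 7 = -4] add 7: x sits inside (… - 7). So sub: ((6*x) + 8) - 5 = 3.
Step 2. [((6*x) + 8) - 5 = 3] peel the -5: add 5 from each side. So sub: (6*x) + 8 = 8.
Step 3. [(6*x) + 8 = 8] peel the +8: subtract 8 from each side. So sub: 6*x = 0.
Step 4. [6*x = 0] divide by the outer 6. So div: x = 0.

Answer: x ∈ {0}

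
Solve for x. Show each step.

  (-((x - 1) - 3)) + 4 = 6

Step 1. [(-((x - 1) - 3)) + 4 = 6] subtract 4: x sits inside (… + 4). So sub: -((x - 1) - 3) = 2.
Step 2. [-((x - 1) - 3) = 2] LHS negated; negate both sides. So neg: (x - 1) - 3 = -2.
Step 3. [(x - 1) - 3 = -2] -3 is outermost — add 3 both sides, so sub: x - 1 = 1.
Step 4. [x - 1 = 1] 1 comes off first (add 1), so sub: x = 2.

Answer: x ∈ {2}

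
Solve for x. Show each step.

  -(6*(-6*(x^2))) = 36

Step 1. [-(6*(-6*(x^2))) = 36] leading − — multiply by −1. So neg: 6*(-6*(x^2)) = -36.
Step 2. [6*(-6*(x^2)) = -36] LHS = 6·(…); ÷6 both sides. So div: -6*(x^2) = -6.
Step 3. [-6*(x^2) = -6] -6·(inner) — divide through by -6. So div: x^2 = 1.
Step 4. [x^2 = 1] √ both sides: 1 ≥ 0 gives two branches ⇒ sqrt: x = 1 or -1.

Answer: x ∈ {-1, 1}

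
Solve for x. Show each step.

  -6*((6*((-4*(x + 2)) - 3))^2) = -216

Step 1. [-6*((6*((-4*(x + 2)) - 3))^2) = -216] -6·(inner) — divide through by -6, so div: (6*((-4*(x + 2)) - 3))^2 = 36.
Step 2. [(6*((-4*(x + 2)) - 3))^2 = 36] √ both sides: 36 ≥ 0 gives two branches ⇒ sqrt: 6*((-4*(x + 2)) - 3) = 6 or -6.
Step 3. [6*((-4*(x + 2)) - 3) = 6 or -6] leading coefficient 6: divide by 6, so div: (-4*(x + 2)) - 3 = 1 or -1.
Step 4. [(-4*(x + 2)) - 3 = 1 or -1] the outer -3 inverts by adding 3 ⇒ sub: -4*(x + 2) = 4 or 2.
Step 5. [-4*(x + 2) = 4 or 2] LHS = -4·(…); ÷-4 both sides, so div: x + 2 = -1 or -1/2.
Step 6. [x + 2 = -1 or -1/2] peel the +2: subtract 2 from each side, so sub: x = -3 or -5/2.

Answer: x ∈ {-3, -5/2}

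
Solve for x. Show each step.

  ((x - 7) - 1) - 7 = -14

Step 1. [((x - 7) - 1) - 7 = -14] add 7: x sits inside (… - 7), so sub: (x - 7) - 1 = -7.
Step 2. [(x - 7) - 1 = -7] the outer -1 inverts by adding 1. So sub: x - 7 = -6.
Step 3. [x - 7 = -6] add 7: x sits inside (… - 7). So sub: x = 1.

Answer: x ∈ {1}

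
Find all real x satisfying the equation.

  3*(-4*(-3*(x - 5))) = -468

Step 1. [3*(-4*(-3*(x - 5))) = -468] 3 out front; divide by 3. So div: -4*(-3*(x - 5)) = -156.
Step 2. [-4*(-3*(x - 5)) = -156] -4 out front; divide by -4. So div: -3*(x - 5) = 39.
Step 3. [-3*(x - 5) = 39] -3·(inner) — divide through by -3, so div: x - 5 = -13.
Step 4. [x - 5 = -13] 5 comes off first (add 5), so sub: x = -8.

Answer: x ∈ {-8}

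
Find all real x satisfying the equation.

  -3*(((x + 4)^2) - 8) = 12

Step 1. [-3*(((x + 4)^2) - 8) = 12] -3 out front; divide by -3, so div: ((x + 4)^2) - 8 = -4.
Step 2. [((x + 4)^2) - 8 = -4] add 8: x sits inside (… - 8), so sub: (x + 4)^2 = 4.
Step 3. [(x + 4)^2 = 4] 4 ≥ 0, LHS is (·)² — take ±√, so sqrt: x + 4 = 2 or -2.
Step 4. [x + 4 = 2 or -2] +4 is outermost — subtract 4 both sides. So sub: x = -2 or -6.

Answer: x ∈ {-6, -2}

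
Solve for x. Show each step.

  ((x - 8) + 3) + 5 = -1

Step 1. [((x - 8) + 3) + 5 = -1] peel the +5: subtract 5 from each side. So sub: (x - 8) + 3 = -6.
Step 2. [(x - 8) + 3 = -6] +3 is outermost — subtract 3 both sides. So sub: x - 8 = -9.
Step 3. [x - 8 = -9] 8 comes off first (add 8) ⇒ sub: x = -1.

Answer: x ∈ {-1}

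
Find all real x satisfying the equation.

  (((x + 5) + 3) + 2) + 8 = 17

Step 1. [(((x + 5) + 3) + 2) + 8 = 17] subtract 8: x sits inside (… + 8), so sub: ((x + 5) + 3) + 2 = 9.
Step 2. [((x + 5) + 3) + 2 = 9] subtract 2: x sits inside (… + 2) ⇒ sub: (x + 5) + 3 = 7.
Step 3. [(x + 5) + 3 = 7] the outer +3 inverts by subtracting 3. So sub: x + 5 = 4.
Step 4. [x + 5 = 4] the outer +5 inverts by subtracting 5, so sub: x = -1.

Answer: x ∈ {-1}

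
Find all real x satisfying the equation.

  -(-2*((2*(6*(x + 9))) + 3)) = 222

Step 1. [-(-2*((2*(6*(x + 9))) + 3)) = 222] flip signs both sides. So neg: -2*((2*(6*(x + 9))) + 3) = -222.
Step 2. [-2*((2*(6*(x + 9))) + 3) = -222] LHS = -2·(…); ÷-2 both sides, so div: (2*(6*(x + 9))) + 3 = 111.
Step 3. [(2*(6*(x + 9))) + 3 = 111] subtract 3: x sits inside (… + 3), so sub: 2*(6*(x + 9)) = 108.
Step 4. [2*(6*(x + 9)) = 108] 2 out front; divide by 2 ⇒ div: 6*(x + 9) = 54.
Step 5. [6*(x + 9) = 54] 6 out front; divide by 6, so div: x + 9 = 9.
Step 6. [x + 9 = 9] 9 comes off first (subtract 9) ⇒ sub: x = 0.

Answer: x ∈ {0}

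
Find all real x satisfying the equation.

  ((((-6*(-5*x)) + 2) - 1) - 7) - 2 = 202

Step 1. [((((-6*(-5*x)) + 2) - 1) - 7) - 2 = 202] add 2: x sits inside (… - 2) ⇒ sub: (((-6*(-5*x)) + 2) - 1) - 7 = 204.
Step 2. [(((-6*(-5*x)) + 2) - 1) - 7 = 204] -7 is outermost — add 7 both sides. So sub: ((-6*(-5*x)) + 2) - 1 = 211.
Step 3. [((-6*(-5*x)) + 2) - 1 = 211] 1 comes off first (add 1), so sub: (-6*(-5*x)) + 2 = 212.
Step 4. [(-6*(-5*x)) + 2 = 212] +2 is outermost — subtract 2 both sides, so sub: -6*(-5*x) = 210.
Step 5. [-6*(-5*x) = 210] divide by the outer -6 ⇒ div: -5*x = -35.
Step 6. [-5*x = -35] LHS = -5·(…); ÷-5 both sides, so div: x = 7.

Answer: x ∈ {7}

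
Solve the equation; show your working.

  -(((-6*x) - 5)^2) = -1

Step 1. [-(((-6*x) - 5)^2) = -1] flip signs both sides. So neg: ((-6*x) - 5)^2 = 1.
Step 2. [((-6*x) - 5)^2 = 1] √ both sides: 1 ≥ 0 gives two branches. So sqrt: (-6*x) - 5 = 1 or -1.
Step 3. [(-6*x) - 5 = 1 or -1] add 5: x sits inside (… - 5). So sub: -6*x = 6 or 4.
Step 4. [-6*x = 6 or 4] -6 out front; divide by -6. So div: x = -1 or -2/3.

Answer: x ∈ {-1, -2/3}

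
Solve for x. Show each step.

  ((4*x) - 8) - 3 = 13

Step 1. [((4*x) - 8) - 3 = 13] add 3: x sits inside (… - 3) ⇒ sub: (4*x) - 8 = 16.
Step 2. [(4*x) - 8 = 16] 4 | LHS and 4 | 16: pull 4 out ⇒ factor: x - 2 = 4.
Step 3. [x - 2 = 4] -2 is outermost — add 2 both sides, so sub: x = 6.

Answer: x ∈ {6}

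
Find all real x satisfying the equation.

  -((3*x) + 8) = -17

Step 1. [-((3*x) + 8) = -17] leading − — multiply by −1 ⇒ neg: (3*x) + 8 = 17.
Step 2. [(3*x) + 8 = 17] peel the +8: subtract 8 from each side ⇒ sub: 3*x = 9.
Step 3. [3*x = 9] leading coefficient 3: divide by 3. So div: x = 3.

Answer: x ∈ {3}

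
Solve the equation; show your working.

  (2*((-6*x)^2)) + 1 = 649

Step 1. [(2*((-6*x)^2)) + 1 = 649] subtract 1: x sits inside (… + 1) ⇒ sub: 2*((-6*x)^2) = 648.
Step 2. [2*((-6*x)^2) = 648] 2 out front; divide by 2, so div: (-6*x)^2 = 324.
Step 3. [(-6*x)^2 = 324] √ both sides: 324 ≥ 0 gives two branches, so sqrt: -6*x = 18 or -18.
Step 4. [-6*x = 18 or -18] leading coefficient -6: divide by -6, so div: x = -3 or 3.

Answer: x ∈ {-3, 3}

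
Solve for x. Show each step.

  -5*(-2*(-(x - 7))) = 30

Step 1. [-5*(-2*(-(x - 7))) = 30] leading coefficient -5: divide by -5 ⇒ div: -2*(-(x - 7)) = -6.
Step 2. [-2*(-(x - 7)) = -6] -2·(inner) — divide through by -2 ⇒ div: -(x - 7) = 3.
Step 3. [-(x - 7) = 3] leading − — multiply by −1. So neg: x - 7 = -3.
Step 4. [x - 7 = -3] peel the -7: add 7 from each side, so sub: x = 4.

Answer: x ∈ {4}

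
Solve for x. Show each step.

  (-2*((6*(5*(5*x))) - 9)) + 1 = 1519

Step 1. [(-2*((6*(5*(5*x))) - 9)) + 1 = 1519] the outer +1 inverts by subtracting 1, so sub: -2*((6*(5*(5*x))) - 9) = 1518.
Step 2. [-2*((6*(5*(5*x))) - 9) = 1518] divide by the outer -2, so div: (6*(5*(5*x))) - 9 = -759.
Step 3. [(6*(5*(5*x))) - 9 = -759] the outer -9 inverts by adding 9. So sub: 6*(5*(5*x)) = -750.
Step 4. [6*(5*(5*x)) = -750] 6 out front; divide by 6. So div: 5*(5*x) = -125.
Step 5. [5*(5*x) = -125] 5 out front; divide by 5. So div: 5*x = -25.
Step 6. [5*x = -25] divide by the outer 5, so div: x = -5.

Answer: x ∈ {-5}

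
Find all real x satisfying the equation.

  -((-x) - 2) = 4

Step 1. [-((-x) - 2) = 4] leading − — multiply by −1. So neg: (-x) - 2 = -4.
Step 2. [(-x) - 2 = -4] peel the -2: add 2 from each side, so sub: -x = -2.
Step 3. [-x = -2] flip signs both sides ⇒ neg: x = 2.

Answer: x ∈ {2}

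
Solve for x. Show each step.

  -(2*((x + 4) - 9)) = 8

Step 1. [-(2*((x + 4) - 9)) = 8] LHS negated; negate both sides, so neg: 2*((x + 4) - 9) = -8.
Step 2. [2*((x + 4) - 9) = -8] LHS = 2·(…); ÷2 both sides. So div: (x + 4) - 9 = -4.
Step 3. [(x + 4) - 9 = -4] 9 comes off first (add 9). So sub: x + 4 = 5.
Step 4. [x + 4 = 5] the outer +4 inverts by subtracting 4, so sub: x = 1.

Answer: x ∈ {1}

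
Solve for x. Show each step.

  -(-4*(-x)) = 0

Step 1. [-(-4*(-x)) = 0] leading − — multiply by −1. So neg: -4*(-x) = 0.
Step 2. [-4*(-x) = 0] -4·(inner) — divide through by -4. So div: -x = 0.
Step 3. [-x = 0] leading − — multiply by −1. So neg: x = 0.

Answer: x ∈ {0}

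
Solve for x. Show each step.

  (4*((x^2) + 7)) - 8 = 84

Step 1. [(4*((x^2) + 7)) - 8 = 84] common factor 4 (LHS and 84) — divide through ⇒ factor: ((x^2) + 7) - 2 = 21.
Step 2. [((x^2) + 7) - 2 = 21] 2 comes off first (add 2) ⇒ sub: (x^2) + 7 = 23.
Step 3. [(x^2) + 7 = 23] 7 comes off first (subtract 7), so sub: x^2 = 16.
Step 4. [x^2 = 16] √ both sides: 16 ≥ 0 gives two branches ⇒ sqrt: x = 4 or -4.

Answer: x ∈ {-4, 4}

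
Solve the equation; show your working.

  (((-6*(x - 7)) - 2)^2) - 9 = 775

Step 1. [(((-6*(x - 7)) - 2)^2) - 9 = 775] -9 is outermost — add 9 both sides, so sub: ((-6*(x - 7)) - 2)^2 = 784.
Step 2. [((-6*(x - 7)) - 2)^2 = 784] 784 ≥ 0, LHS is (·)² — take ±√ ⇒ sqrt: (-6*(x - 7)) - 2 = 28 or -28.
Step 3. [(-6*(x - 7)) - 2 = 28 or -28] -2 is outermost — add 2 both sides ⇒ sub: -6*(x - 7) = 30 or -26.
Step 4. [-6*(x - 7) = 30 or -26] -6·(inner) — divide through by -6, so div: x - 7 = -5 or 13/3.
Step 5. [x - 7 = -5 or 13/3] add 7: x sits inside (… - 7), so sub: x = 2 or 34/3.

Answer: x ∈ {2, 34/3}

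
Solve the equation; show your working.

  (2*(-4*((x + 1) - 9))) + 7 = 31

Step 1. [(2*(-4*((x + 1) - 9))) + 7 = 31] the outer +7 inverts by subtracting 7 ⇒ sub: 2*(-4*((x + 1) - 9)) = 24.
Step 2. [2*(-4*((x + 1) - 9)) = 24] divide by the outer 2. So div: -4*((x + 1) - 9) = 12.
Step 3. [-4*((x + 1) - 9) = 12] divide by the outer -4 ⇒ div: (x + 1) - 9 = -3.
Step 4. [(x + 1) - 9 = -3] add 9: x sits inside (… - 9), so sub: x + 1 = 6.
Step 5. [x + 1 = 6] the outer +1 inverts by subtracting 1. So sub: x = 5.

Answer: x ∈ {5}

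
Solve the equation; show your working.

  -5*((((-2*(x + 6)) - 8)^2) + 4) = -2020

Step 1. [-5*((((-2*(x + 6)) - 8)^2) + 4) = -2020] LHS = -5·(…); ÷-5 both sides, so div: (((-2*(x + 6)) - 8)^2) + 4 = 404.
Step 2. [(((-2*(x + 6)) - 8)^2) + 4 = 404] +4 is outermost — subtract 4 both sides ⇒ sub: ((-2*(x + 6)) - 8)^2 = 400.
Step 3. [((-2*(x + 6)) - 8)^2 = 400] LHS squared, RHS 400 ≥ 0: apply √ (±). So sqrt: (-2*(x + 6)) - 8 = 20 or -20.
Step 4. [(-2*(x + 6)) - 8 = 20 or -20] the outer -8 inverts by adding 8, so sub: -2*(x + 6) = 28 or -12.
Step 5. [-2*(x + 6) = 28 or -12] LHS = -2·(…); ÷-2 both sides ⇒ div: x + 6 = -14 or 6.
Step 6. [x + 6 = -14 or 6] peel the +6: subtract 6 from each side, so sub: x = -20 or 0.

Answer: x ∈ {-20, 0}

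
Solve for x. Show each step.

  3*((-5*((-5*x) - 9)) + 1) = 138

Step 1. [3*((-5*((-5*x) - 9)) + 1) = 138] 3 out front; divide by 3, so div: (-5*((-5*x) - 9)) + 1 = 46.
Step 2. [(-5*((-5*x) - 9)) + 1 = 46] +1 is outermost — subtract 1 both sides. So sub: -5*((-5*x) - 9) = 45.
Step 3. [-5*((-5*x) - 9) = 45] divide by the outer -5, so div: (-5*x) - 9 = -9.
Step 4. [(-5*x) - 9 = -9] -9 is outermost — add 9 both sides, so sub: -5*x = 0.
Step 5. [-5*x = 0] leading coefficient -5: divide by -5, so div: x = 0.

Answer: x ∈ {0}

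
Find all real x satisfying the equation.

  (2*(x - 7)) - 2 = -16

Step 1. [(2*(x - 7)) - 2 = -16] common factor 2 (LHS and -16) — divide through ⇒ factor: (x - 7) - 1 = -8.
Step 2. [(x - 7) - 1 = -8] -1 is outermost — add 1 both sides ⇒ sub: x - 7 = -7.
Step 3. [x - 7 = -7] add 7: x sits inside (… - 7) ⇒ sub: x = 0.

Answer: x ∈ {0}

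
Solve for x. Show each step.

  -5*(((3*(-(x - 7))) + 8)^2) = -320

Step 1. [-5*(((3*(-(x - 7))) + 8)^2) = -320] -5 out front; divide by -5 ⇒ div: ((3*(-(x - 7))) + 8)^2 = 64.
Step 2. [((3*(-(x - 7))) + 8)^2 = 64] 64 ≥ 0, LHS is (·)² — take ±√. So sqrt: (3*(-(x - 7))) + 8 = 8 or -8.
Step 3. [(3*(-(x - 7))) + 8 = 8 or -8] 8 comes off first (subtract 8) ⇒ sub: 3*(-(x - 7)) = 0 or -16.
Step 4. [3*(-(x - 7)) = 0 or -16] 3·(inner) — divide through by 3 ⇒ div: -(x - 7) = 0 or -16/3.
Step 5. [-(x - 7) = 0 or -16/3] flip signs both sides. So neg: x - 7 = 0 or 16/3.
Step 6. [x - 7 = 0 or 16/3] add 7: x sits inside (… - 7). So sub: x = 7 or 37/3.

Answer: x ∈ {7, 37/3}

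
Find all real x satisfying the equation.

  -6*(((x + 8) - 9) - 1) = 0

Step 1. [-6*(((x + 8) - 9) - 1) = 0] -6·(inner) — divide through by -6 ⇒ div: ((x + 8) - 9) - 1 = 0.
Step 2. [((x + 8) - 9) - 1 = 0] peel the -1: add 1 from each side. So sub: (x + 8) - 9 = 1.
Step 3. [(x + 8) - 9 = 1] add 9: x sits inside (… - 9) ⇒ sub: x + 8 = 10.
Step 4. [x + 8 = 10] subtract 8: x sits inside (… + 8) ⇒ sub: x = 2.

Answer: x ∈ {2}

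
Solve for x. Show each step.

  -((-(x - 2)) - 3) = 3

Step 1. [-((-(x - 2)) - 3) = 3] leading − — multiply by −1 ⇒ neg: (-(x - 2)) - 3 = -3.
Step 2. [(-(x - 2)) - 3 = -3] add 3: x sits inside (… - 3), so sub: -(x - 2) = 0.
Step 3. [-(x - 2) = 0] flip signs both sides. So neg: x - 2 = 0.
Step 4. [x - 2 = 0] 2 comes off first (add 2). So sub: x = 2.

Answer: x ∈ {2}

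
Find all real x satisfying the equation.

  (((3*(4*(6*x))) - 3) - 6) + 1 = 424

Step 1. [(((3*(4*(6*x))) - 3) - 6) + 1 = 424] the outer +1 inverts by subtracting 1 ⇒ sub: ((3*(4*(6*x))) - 3) - 6 = 423.
Step 2. [((3*(4*(6*x))) - 3) - 6 = 423] add 6: x sits inside (… - 6), so sub: (3*(4*(6*x))) - 3 = 429.
Step 3. [(3*(4*(6*x))) - 3 = 429] common factor 3 (LHS and 429) — divide through ⇒ factor: (4*(6*x)) - 1 = 143.
Step 4. [(4*(6*x)) - 1 = 143] the outer -1 inverts by adding 1 ⇒ sub: 4*(6*x) = 144.
Step 5. [4*(6*x) = 144] leading coefficient 4: divide by 4. So div: 6*x = 36.
Step 6. [6*x = 36] leading coefficient 6: divide by 6 ⇒ div: x = 6.

Answer: x ∈ {6}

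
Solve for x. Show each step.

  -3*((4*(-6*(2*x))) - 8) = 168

Step 1. [-3*((4*(-6*(2*x))) - 8) = 168] -3·(inner) — divide through by -3. So div: (4*(-6*(2*x))) - 8 = -56.
Step 2. [(4*(-6*(2*x))) - 8 = -56] 8 comes off first (add 8) ⇒ sub: 4*(-6*(2*x)) = -48.
Step 3. [4*(-6*(2*x)) = -48] divide by the outer 4, so div: -6*(2*x) = -12.
Step 4. [-6*(2*x) = -12] divide by the outer -6, so div: 2*x = 2.
Step 5. [2*x = 2] 2·(inner) — divide through by 2. So div: x = 1.

Answer: x ∈ {1}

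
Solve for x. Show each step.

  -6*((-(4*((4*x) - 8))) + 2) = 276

Step 1. [-6*((-(4*((4*x) - 8))) + 2) = 276] -6 out front; divide by -6. So div: (-(4*((4*x) - 8))) + 2 = -46.
Step 2. [(-(4*((4*x) - 8))) + 2 = -46] 2 comes off first (subtract 2). So sub: -(4*((4*x) - 8)) = -48.
Step 3. [-(4*((4*x) - 8)) = -48] flip signs both sides ⇒ neg: 4*((4*x) - 8) = 48.
Step 4. [4*((4*x) - 8) = 48] leading coefficient 4: divide by 4 ⇒ div: (4*x) - 8 = 12.
Step 5. [(4*x) - 8 = 12] peel the -8: add 8 from each side, so sub: 4*x = 20.
Step 6. [4*x = 20] 4 out front; divide by 4, so div: x = 5.

Answer: x ∈ {5}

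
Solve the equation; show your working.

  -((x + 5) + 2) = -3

Step 1. [-((x + 5) + 2) = -3] leading − — multiply by −1 ⇒ neg: (x + 5) + 2 = 3.
Step 2. [(x + 5) + 2 = 3] subtract 2: x sits inside (… + 2) ⇒ sub: x + 5 = 1.
Step 3. [x + 5 = 1] peel the +5: subtract 5 from each side. So sub: x = -4.

Answer: x ∈ {-4}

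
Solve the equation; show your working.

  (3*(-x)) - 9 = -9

Step 1. [(3*(-x)) - 9 = -9] peel the -9: add 9 from each side, so sub: 3*(-x) = 0.
Step 2. [3*(-x) = 0] 3·(inner) — divide through by 3, so div: -x = 0.
Step 3. [-x = 0] leading − — multiply by −1, so neg: x = 0.

Answer: x ∈ {0}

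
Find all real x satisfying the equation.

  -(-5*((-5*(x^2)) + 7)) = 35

Step 1. [-(-5*((-5*(x^2)) + 7)) = 35] LHS negated; negate both sides, so neg: -5*((-5*(x^2)) + 7) = -35.
Step 2. [-5*((-5*(x^2)) + 7) = -35] divide by the outer -5. So div: (-5*(x^2)) + 7 = 7.
Step 3. [(-5*(x^2)) + 7 = 7] 7 comes off first (subtract 7), so sub: -5*(x^2) = 0.
Step 4. [-5*(x^2) = 0] LHS = -5·(…); ÷-5 both sides, so div: x^2 = 0.
Step 5. [x^2 = 0] LHS squared, RHS 0 ≥ 0: apply √ (±). So sqrt: x = 0.

Answer: x ∈ {0}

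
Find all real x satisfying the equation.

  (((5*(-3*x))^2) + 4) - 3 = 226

Step 1. [(((5*(-3*x))^2) + 4) - 3 = 226] 3 comes off first (add 3), so sub: ((5*(-3*x))^2) + 4 = 229.
Step 2. [((5*(-3*x))^2) + 4 = 229] 4 comes off first (subtract 4) ⇒ sub: (5*(-3*x))^2 = 225.
Step 3. [(5*(-3*x))^2 = 225] 225 ≥ 0, LHS is (·)² — take ±√, so sqrt: 5*(-3*x) = 15 or -15.
Step 4. [5*(-3*x) = 15 or -15] divide by the outer 5, so div: -3*x = 3 or -3.
Step 5. [-3*x = 3 or -3] -3·(inner) — divide through by -3. So div: x = -1 or 1.

Answer: x ∈ {-1, 1}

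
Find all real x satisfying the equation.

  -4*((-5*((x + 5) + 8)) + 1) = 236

Step 1. [-4*((-5*((x + 5) + 8)) + 1) = 236] leading coefficient -4: divide by -4 ⇒ div: (-5*((x + 5) + 8)) + 1 = -59.
Step 2. [(-5*((x + 5) + 8)) + 1 = -59] +1 is outermost — subtract 1 both sides, so sub: -5*((x + 5) + 8) = -60.
Step 3. [-5*((x + 5) + 8) = -60] divide by the outer -5. So div: (x + 5) + 8 = 12.
Step 4. [(x + 5) + 8 = 12] subtract 8: x sits inside (… + 8) ⇒ sub: x + 5 = 4.
Step 5. [x + 5 = 4] the outer +5 inverts by subtracting 5, so sub: x = -1.

Answer: x ∈ {-1}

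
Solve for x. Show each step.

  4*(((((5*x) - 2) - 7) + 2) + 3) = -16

Step 1. [4*(((((5*x) - 2) - 7) + 2) + 3) = -16] LHS = 4·(…); ÷4 both sides, so div: ((((5*x) - 2) - 7) + 2) + 3 = -4.
Step 2. [((((5*x) - 2) - 7) + 2) + 3 = -4] the outer +3 inverts by subtracting 3, so sub: (((5*x) - 2) - 7) + 2 = -7.
Step 3. [(((5*x) - 2) - 7) + 2 = -7] peel the +2: subtract 2 from each side ⇒ sub: ((5*x) - 2) - 7 = -9.
Step 4. [((5*x) - 2) - 7 = -9] -7 is outermost — add 7 both sides, so sub: (5*x) - 2 = -2.
Step 5. [(5*x) - 2 = -2] the outer -2 inverts by adding 2 ⇒ sub: 5*x = 0.
Step 6. [5*x = 0] 5·(inner) — divide through by 5, so div: x = 0.

Answer: x ∈ {0}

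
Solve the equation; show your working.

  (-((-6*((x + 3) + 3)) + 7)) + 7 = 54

Step 1. [(-((-6*((x + 3) + 3)) + 7)) + 7 = 54] the outer +7 inverts by subtracting 7. So sub: -((-6*((x + 3) + 3)) + 7) = 47.
Step 2. [-((-6*((x + 3) + 3)) + 7) = 47] leading − — multiply by −1. So neg: (-6*((x + 3) + 3)) + 7 = -47.
Step 3. [(-6*((x + 3) + 3)) + 7 = -47] peel the +7: subtract 7 from each side, so sub: -6*((x + 3) + 3) = -54.
Step 4. [-6*((x + 3) + 3) = -54] -6·(inner) — divide through by -6. So div: (x + 3) + 3 = 9.
Step 5. [(x + 3) + 3 = 9] the outer +3 inverts by subtracting 3, so sub: x + 3 = 6.
Step 6. [x + 3 = 6] +3 is outermost — subtract 3 both sides, so sub: x = 3.

Answer: x ∈ {3}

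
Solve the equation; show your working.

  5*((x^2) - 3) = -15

Step 1. [5*((x^2) - 3) = -15] leading coefficient 5: divide by 5. So div: (x^2) - 3 = -3.
Step 2. [(x^2) - 3 = -3] 3 comes off first (add 3) ⇒ sub: x^2 = 0.
Step 3. [x^2 = 0] LHS squared, RHS 0 ≥ 0: apply √ (±), so sqrt: x = 0.

Answer: x ∈ {0}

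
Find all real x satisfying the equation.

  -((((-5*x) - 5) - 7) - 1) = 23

Step 1. [-((((-5*x) - 5) - 7) - 1) = 23] LHS negated; negate both sides ⇒ neg: (((-5*x) - 5) - 7) - 1 = -23.
Step 2. [(((-5*x) - 5) - 7) - 1 = -23] -1 is outermost — add 1 both sides. So sub: ((-5*x) - 5) - 7 = -22.
Step 3. [((-5*x) - 5) - 7 = -22] the outer -7 inverts by adding 7, so sub: (-5*x) - 5 = -15.
Step 4. [(-5*x) - 5 = -15] 5 comes off first (add 5). So sub: -5*x = -10.
Step 5. [-5*x = -10] -5 out front; divide by -5. So div: x = 2.

Answer: x ∈ {2}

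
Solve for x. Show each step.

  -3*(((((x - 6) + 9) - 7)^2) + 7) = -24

Step 1. [-3*(((((x - 6) + 9) - 7)^2) + 7) = -24] LHS = -3·(…); ÷-3 both sides. So div: ((((x - 6) + 9) - 7)^2) + 7 = 8.
Step 2. [((((x - 6) + 9) - 7)^2) + 7 = 8] the outer +7 inverts by subtracting 7, so sub: (((x - 6) + 9) - 7)^2 = 1.
Step 3. [(((x - 6) + 9) - 7)^2 = 1] LHS squared, RHS 1 ≥ 0: apply √ (±) ⇒ sqrt: ((x - 6) + 9) - 7 = 1 or -1.
Step 4. [((x - 6) + 9) - 7 = 1 or -1] the outer -7 inverts by adding 7. So sub: (x - 6) + 9 = 8 or 6.
Step 5. [(x - 6) + 9 = 8 or 6] subtract 9: x sits inside (… + 9), so sub: x - 6 = -1 or -3.
Step 6. [x - 6 = -1 or -3] -6 is outermost — add 6 both sides ⇒ sub: x = 5 or 3.

Answer: x ∈ {3, 5}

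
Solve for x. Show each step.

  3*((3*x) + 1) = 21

Step 1. [3*((3*x) + 1) = 21] 3·(inner) — divide through by 3, so div: (3*x) + 1 = 7.
Step 2. [(3*x) + 1 = 7] peel the +1: subtract 1 from each side ⇒ sub: 3*x = 6.
Step 3. [3*x = 6] 3 out front; divide by 3, so div: x = 2.

Answer: x ∈ {2}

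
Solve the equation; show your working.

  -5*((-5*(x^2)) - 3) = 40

Step 1. [-5*((-5*(x^2)) - 3) = 40] leading coefficient -5: divide by -5 ⇒ div: (-5*(x^2)) - 3 = -8.
Step 2. [(-5*(x^2)) - 3 = -8] the outer -3 inverts by adding 3 ⇒ sub: -5*(x^2) = -5.
Step 3. [-5*(x^2) = -5] divide by the outer -5, so div: x^2 = 1.
Step 4. [x^2 = 1] √ both sides: 1 ≥ 0 gives two branches ⇒ sqrt: x = 1 or -1.

Answer: x ∈ {-1, 1}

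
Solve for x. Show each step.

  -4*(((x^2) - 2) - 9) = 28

Step 1. [-4*(((x^2) - 2) - 9) = 28] leading coefficient -4: divide by -4, so div: ((x^2) - 2) - 9 = -7.
Step 2. [((x^2) - 2) - 9 = -7] the outer -9 inverts by adding 9, so sub: (x^2) - 2 = 2.
Step 3. [(x^2) - 2 = 2] 2 comes off first (add 2), so sub: x^2 = 4.
Step 4. [x^2 = 4] √ both sides: 4 ≥ 0 gives two branches. So sqrt: x = 2 or -2.

Answer: x ∈ {-2, 2}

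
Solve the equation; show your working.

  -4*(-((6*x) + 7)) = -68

Step 1. [-4*(-((6*x) + 7)) = -68] -4·(inner) — divide through by -4, so div: -((6*x) + 7) = 17.
Step 2. [-((6*x) + 7) = 17] leading − — multiply by −1, so neg: (6*x) + 7 = -17.
Step 3. [(6*x) + 7 = -17] 7 comes off first (subtract 7) ⇒ sub: 6*x = -24.
Step 4. [6*x = -24] divide by the outer 6, so div: x = -4.

Answer: x ∈ {-4}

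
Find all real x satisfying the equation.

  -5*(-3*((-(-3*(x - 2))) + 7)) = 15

Step 1. [-5*(-3*((-(-3*(x - 2))) + 7)) = 15] -5·(inner) — divide through by -5 ⇒ div: -3*((-(-3*(x - 2))) + 7) = -3.
Step 2. [-3*((-(-3*(x - 2))) + 7) = -3] leading coefficient -3: divide by -3. So div: (-(-3*(x - 2))) + 7 = 1.
Step 3. [(-(-3*(x - 2))) + 7 = 1] +7 is outermost — subtract 7 both sides ⇒ sub: -(-3*(x - 2)) = -6.
Step 4. [-(-3*(x - 2)) = -6] LHS negated; negate both sides ⇒ neg: -3*(x - 2) = 6.
Step 5. [-3*(x - 2) = 6] -3 out front; divide by -3 ⇒ div: x - 2 = -2.
Step 6. [x - 2 = -2] peel the -2: add 2 from each side, so sub: x = 0.

Answer: x ∈ {0}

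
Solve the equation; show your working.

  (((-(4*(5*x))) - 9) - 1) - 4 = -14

Step 1. [(((-(4*(5*x))) - 9) - 1) - 4 = -14] add 4: x sits inside (… - 4), so sub: ((-(4*(5*x))) - 9) - 1 = -10.
Step 2. [((-(4*(5*x))) - 9) - 1 = -10] -1 is outermost — add 1 both sides, so sub: (-(4*(5*x))) - 9 = -9.
Step 3. [(-(4*(5*x))) - 9 = -9] add 9: x sits inside (… - 9), so sub: -(4*(5*x)) = 0.
Step 4. [-(4*(5*x)) = 0] LHS negated; negate both sides. So neg: 4*(5*x) = 0.
Step 5. [4*(5*x) = 0] 4 out front; divide by 4 ⇒ div: 5*x = 0.
Step 6. [5*x = 0] 5·(inner) — divide through by 5, so div: x = 0.

Answer: x ∈ {0}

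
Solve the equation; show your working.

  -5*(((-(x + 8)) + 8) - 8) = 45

Step 1. [-5*(((-(x + 8)) + 8) - 8) = 45] leading coefficient -5: divide by -5 ⇒ div: ((-(x + 8)) + 8) - 8 = -9.
Step 2. [((-(x + 8)) + 8) - 8 = -9] 8 comes off first (add 8) ⇒ sub: (-(x + 8)) + 8 = -1.
Step 3. [(-(x + 8)) + 8 = -1] the outer +8 inverts by subtracting 8, so sub: -(x + 8) = -9.
Step 4. [-(x + 8) = -9] LHS negated; negate both sides, so neg: x + 8 = 9.
Step 5. [x + 8 = 9] peel the +8: subtract 8 from each side, so sub: x = 1.

Answer: x ∈ {1}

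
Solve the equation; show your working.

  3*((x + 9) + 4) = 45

Step 1. [3*((x + 9) + 4) = 45] divide by the outer 3 ⇒ div: (x + 9) + 4 = 15.
Step 2. [(x + 9) + 4 = 15] peel the +4: subtract 4 from each side ⇒ sub: x + 9 = 11.
Step 3. [x + 9 = 11] peel the +9: subtract 9 from each side. So sub: x = 2.

Answer: x ∈ {2}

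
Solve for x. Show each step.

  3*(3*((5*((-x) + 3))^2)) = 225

Step 1. [3*(3*((5*((-x) + 3))^2)) = 225] leading coefficient 3: divide by 3. So div: 3*((5*((-x) + 3))^2) = 75.
Step 2. [3*((5*((-x) + 3))^2) = 75] 3 out front; divide by 3, so div: (5*((-x) + 3))^2 = 25.
Step 3. [(5*((-x) + 3))^2 = 25] √ both sides: 25 ≥ 0 gives two branches, so sqrt: 5*((-x) + 3) = 5 or -5.
Step 4. [5*((-x) + 3) = 5 or -5] leading coefficient 5: divide by 5, so div: (-x) + 3 = 1 or -1.
Step 5. [(-x) + 3 = 1 or -1] +3 is outermost — subtract 3 both sides, so sub: -x = -2 or -4.
Step 6. [-x = -2 or -4] leading − — multiply by −1 ⇒ neg: x = 2 or 4.

Answer: x ∈ {2, 4}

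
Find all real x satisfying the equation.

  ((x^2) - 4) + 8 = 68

Step 1. [((x^2) - 4) + 8 = 68] subtract 8: x sits inside (… + 8). So sub: (x^2) - 4 = 60.
Step 2. [(x^2) - 4 = 60] the outer -4 inverts by adding 4. So sub: x^2 = 64.
Step 3. [x^2 = 64] 64 ≥ 0, LHS is (·)² — take ±√. So sqrt: x = 8 or -8.

Answer: x ∈ {-8, 8}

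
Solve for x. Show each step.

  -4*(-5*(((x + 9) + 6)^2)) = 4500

Step 1. [-4*(-5*(((x + 9) + 6)^2)) = 4500] leading coefficient -4: divide by -4. So div: -5*(((x + 9) + 6)^2) = -1125.
Step 2. [-5*(((x + 9) + 6)^2) = -1125] LHS = -5·(…); ÷-5 both sides. So div: ((x + 9) + 6)^2 = 225.
Step 3. [((x + 9) + 6)^2 = 225] √ both sides: 225 ≥ 0 gives two branches ⇒ sqrt: (x + 9) + 6 = 15 or -15.
Step 4. [(x + 9) + 6 = 15 or -15] peel the +6: subtract 6 from each side. So sub: x + 9 = 9 or -21.
Step 5. [x + 9 = 9 or -21] 9 comes off first (subtract 9), so sub: x = 0 or -30.

Answer: x ∈ {-30, 0}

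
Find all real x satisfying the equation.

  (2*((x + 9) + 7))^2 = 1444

Step 1. [(2*((x + 9) + 7))^2 = 1444] √ both sides: 1444 ≥ 0 gives two branches. So sqrt: 2*((x + 9) + 7) = 38 or -38.
Step 2. [2*((x + 9) + 7) = 38 or -38] divide by the outer 2, so div: (x + 9) + 7 = 19 or -19.
Step 3. [(x + 9) + 7 = 19 or -19] +7 is outermost — subtract 7 both sides. So sub: x + 9 = 12 or -26.
Step 4. [x + 9 = 12 or -26] 9 comes off first (subtract 9), so sub: x = 3 or -35.

Answer: x ∈ {-35, 3}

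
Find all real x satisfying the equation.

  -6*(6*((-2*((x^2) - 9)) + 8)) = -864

Step 1. [-6*(6*((-2*((x^2) - 9)) + 8)) = -864] -6 out front; divide by -6, so div: 6*((-2*((x^2) - 9)) + 8) = 144.
Step 2. [6*((-2*((x^2) - 9)) + 8) = 144] divide by the outer 6. So div: (-2*((x^2) - 9)) + 8 = 24.
Step 3. [(-2*((x^2) - 9)) + 8 = 24] common factor -2 (LHS and 24) — divide through ⇒ factor: ((x^2) - 9) - 4 = -12.
Step 4. [((x^2) - 9) - 4 = -12] add 4: x sits inside (… - 4) ⇒ sub: (x^2) - 9 = -8.
Step 5. [(x^2) - 9 = -8] 9 comes off first (add 9) ⇒ sub: x^2 = 1.
Step 6. [x^2 = 1] √ both sides: 1 ≥ 0 gives two branches ⇒ sqrt: x = 1 or -1.

Answer: x ∈ {-1, 1}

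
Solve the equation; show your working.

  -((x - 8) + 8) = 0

Step 1. [-((x - 8) + 8) = 0] leading − — multiply by −1. So neg: (x - 8) + 8 = 0.
Step 2. [(x - 8) + 8 = 0] +8 is outermost — subtract 8 both sides ⇒ sub: x - 8 = -8.
Step 3. [x - 8 = -8] peel the -8: add 8 from each side ⇒ sub: x = 0.

Answer: x ∈ {0}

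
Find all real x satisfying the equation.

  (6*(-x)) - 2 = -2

Step 1. [(6*(-x)) - 2 = -2] the outer -2 inverts by adding 2 ⇒ sub: 6*(-x) = 0.
Step 2. [6*(-x) = 0] 6 out front; divide by 6. So div: -x = 0.
Step 3. [-x = 0] leading − — multiply by −1 ⇒ neg: x = 0.

Answer: x ∈ {0}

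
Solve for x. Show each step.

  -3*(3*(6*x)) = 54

Step 1. [-3*(3*(6*x)) = 54] LHS = -3·(…); ÷-3 both sides ⇒ div: 3*(6*x) = -18.
Step 2. [3*(6*x) = -18] leading coefficient 3: divide by 3. So div: 6*x = -6.
Step 3. [6*x = -6] 6 out front; divide by 6, so div: x = -1.

Answer: x ∈ {-1}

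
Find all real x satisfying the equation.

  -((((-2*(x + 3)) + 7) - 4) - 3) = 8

Step 1. [-((((-2*(x + 3)) + 7) - 4) - 3) = 8] leading − — multiply by −1. So neg: (((-2*(x + 3)) + 7) - 4) - 3 = -8.
Step 2. [(((-2*(x + 3)) + 7) - 4) - 3 = -8] peel the -3: add 3 from each side, so sub: ((-2*(x + 3)) + 7) - 4 = -5.
Step 3. [((-2*(x + 3)) + 7) - 4 = -5] add 4: x sits inside (… - 4) ⇒ sub: (-2*(x + 3)) + 7 = -1.
Step 4. [(-2*(x + 3)) + 7 = -1] subtract 7: x sits inside (… + 7), so sub: -2*(x + 3) = -8.
Step 5. [-2*(x + 3) = -8] leading coefficient -2: divide by -2. So div: x + 3 = 4.
Step 6. [x + 3 = 4] 3 comes off first (subtract 3). So sub: x = 1.

Answer: x ∈ {1}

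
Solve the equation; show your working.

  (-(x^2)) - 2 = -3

Step 1. [(-(x^2)) - 2 = -3] add 2: x sits inside (… - 2) ⇒ sub: -(x^2) = -1.
Step 2. [-(x^2) = -1] leading − — multiply by −1. So neg: x^2 = 1.
Step 3. [x^2 = 1] √ both sides: 1 ≥ 0 gives two branches ⇒ sqrt: x = 1 or -1.

Answer: x ∈ {-1, 1}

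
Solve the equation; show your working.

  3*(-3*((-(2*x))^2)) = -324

Step 1. [3*(-3*((-(2*x))^2)) = -324] 3 out front; divide by 3. So div: -3*((-(2*x))^2) = -108.
Step 2. [-3*((-(2*x))^2) = -108] -3 out front; divide by -3. So div: (-(2*x))^2 = 36.
Step 3. [(-(2*x))^2 = 36] LHS squared, RHS 36 ≥ 0: apply √ (±) ⇒ sqrt: -(2*x) = 6 or -6.
Step 4. [-(2*x) = 6 or -6] LHS negated; negate both sides ⇒ neg: 2*x = -6 or 6.
Step 5. [2*x = -6 or 6] 2·(inner) — divide through by 2 ⇒ div: x = -3 or 3.

Answer: x ∈ {-3, 3}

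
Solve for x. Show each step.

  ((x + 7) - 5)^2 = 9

Step 1. [((x + 7) - 5)^2 = 9] LHS squared, RHS 9 ≥ 0: apply √ (±) ⇒ sqrt: (x + 7) - 5 = 3 or -3.
Step 2. [(x + 7) - 5 = 3 or -3] 5 comes off first (add 5) ⇒ sub: x + 7 = 8 or 2.
Step 3. [x + 7 = 8 or 2] peel the +7: subtract 7 from each side. So sub: x = 1 or -5.

Answer: x ∈ {-5, 1}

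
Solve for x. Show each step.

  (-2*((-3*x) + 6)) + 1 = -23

Step 1. [(-2*((-3*x) + 6)) + 1 = -23] +1 is outermost — subtract 1 both sides. So sub: -2*((-3*x) + 6) = -24.
Step 2. [-2*((-3*x) + 6) = -24] LHS = -2·(…); ÷-2 both sides. So div: (-3*x) + 6 = 12.
Step 3. [(-3*x) + 6 = 12] peel the +6: subtract 6 from each side, so sub: -3*x = 6.
Step 4. [-3*x = 6] divide by the outer -3 ⇒ div: x = -2.

Answer: x ∈ {-2}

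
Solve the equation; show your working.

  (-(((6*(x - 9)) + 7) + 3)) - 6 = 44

Step 1. [(-(((6*(x - 9)) + 7) + 3)) - 6 = 44] 6 comes off first (add 6). So sub: -(((6*(x - 9)) + 7) + 3) = 50.
Step 2. [-(((6*(x - 9)) + 7) + 3) = 50] flip signs both sides, so neg: ((6*(x - 9)) + 7) + 3 = -50.
Step 3. [((6*(x - 9)) + 7) + 3 = -50] peel the +3: subtract 3 from each side ⇒ sub: (6*(x - 9)) + 7 = -53.
Step 4. [(6*(x - 9)) + 7 = -53] peel the +7: subtract 7 from each side, so sub: 6*(x - 9) = -60.
Step 5. [6*(x - 9) = -60] leading coefficient 6: divide by 6, so div: x - 9 = -10.
Step 6. [x - 9 = -10] peel the -9: add 9 from each side. So sub: x = -1.

Answer: x ∈ {-1}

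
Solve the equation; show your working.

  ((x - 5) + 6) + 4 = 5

Step 1. [((x - 5) + 6) + 4 = 5] subtract 4: x sits inside (… + 4) ⇒ sub: (x - 5) + 6 = 1.
Step 2. [(x - 5) + 6 = 1] subtract 6: x sits inside (… + 6). So sub: x - 5 = -5.
Step 3. [x - 5 = -5] 5 comes off first (add 5). So sub: x = 0.

Answer: x ∈ {0}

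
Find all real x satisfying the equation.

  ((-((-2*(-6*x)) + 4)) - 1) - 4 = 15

Step 1. [((-((-2*(-6*x)) + 4)) - 1) - 4 = 15] -4 is outermost — add 4 both sides ⇒ sub: (-((-2*(-6*x)) + 4)) - 1 = 19.
Step 2. [(-((-2*(-6*x)) + 4)) - 1 = 19] add 1: x sits inside (… - 1). So sub: -((-2*(-6*x)) + 4) = 20.
Step 3. [-((-2*(-6*x)) + 4) = 20] leading − — multiply by −1, so neg: (-2*(-6*x)) + 4 = -20.
Step 4. [(-2*(-6*x)) + 4 = -20] -2 | LHS and -2 | -20: pull -2 out ⇒ factor: (-6*x) - 2 = 10.
Step 5. [(-6*x) - 2 = 10] add 2: x sits inside (… - 2), so sub: -6*x = 12.
Step 6. [-6*x = 12] LHS = -6·(…); ÷-6 both sides. So div: x = -2.

Answer: x ∈ {-2}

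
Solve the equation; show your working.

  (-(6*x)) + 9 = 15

Step 1. [(-(6*x)) + 9 = 15] peel the +9: subtract 9 from each side ⇒ sub: -(6*x) = 6.
Step 2. [-(6*x) = 6] leading − — multiply by −1 ⇒ neg: 6*x = -6.
Step 3. [6*x = -6] 6 out front; divide by 6, so div: x = -1.

Answer: x ∈ {-1}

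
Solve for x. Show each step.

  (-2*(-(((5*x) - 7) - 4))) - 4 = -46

Step 1. [(-2*(-(((5*x) - 7) - 4))) - 4 = -46] common factor -2 (LHS and -46) — divide through ⇒ factor: (-(((5*x) - 7) - 4)) + 2 = 23.
Step 2. [(-(((5*x) - 7) - 4)) + 2 = 23] 2 comes off first (subtract 2), so sub: -(((5*x) - 7) - 4) = 21.
Step 3. [-(((5*x) - 7) - 4) = 21] flip signs both sides, so neg: ((5*x) - 7) - 4 = -21.
Step 4. [((5*x) - 7) - 4 = -21] peel the -4: add 4 from each side. So sub: (5*x) - 7 = -17.
Step 5. [(5*x) - 7 = -17] -7 is outermost — add 7 both sides. So sub: 5*x = -10.
Step 6. [5*x = -10] 5·(inner) — divide through by 5, so div: x = -2.

Answer: x ∈ {-2}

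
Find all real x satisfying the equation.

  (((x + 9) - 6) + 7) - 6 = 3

Step 1. [(((x + 9) - 6) + 7) - 6 = 3] add 6: x sits inside (… - 6). So sub: ((x + 9) - 6) + 7 = 9.
Step 2. [((x + 9) - 6) + 7 = 9] +7 is outermost — subtract 7 both sides. So sub: (x + 9) - 6 = 2.
Step 3. [(x + 9) - 6 = 2] peel the -6: add 6 from each side, so sub: x + 9 = 8.
Step 4. [x + 9 = 8] the outer +9 inverts by subtracting 9 ⇒ sub: x = -1.

Answer: x ∈ {-1}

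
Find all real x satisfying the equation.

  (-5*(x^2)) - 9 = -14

Step 1. [(-5*(x^2)) - 9 = -14] peel the -9: add 9 from each side. So sub: -5*(x^2) = -5.
Step 2. [-5*(x^2) = -5] divide by the outer -5 ⇒ div: x^2 = 1.
Step 3. [x^2 = 1] √ both sides: 1 ≥ 0 gives two branches. So sqrt: x = 1 or -1.

Answer: x ∈ {-1, 1}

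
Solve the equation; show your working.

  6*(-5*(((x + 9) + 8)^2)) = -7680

Step 1. [6*(-5*(((x + 9) + 8)^2)) = -7680] 6·(inner) — divide through by 6 ⇒ div: -5*(((x + 9) + 8)^2) = -1280.
Step 2. [-5*(((x + 9) + 8)^2) = -1280] divide by the outer -5. So div: ((x + 9) + 8)^2 = 256.
Step 3. [((x + 9) + 8)^2 = 256] √ both sides: 256 ≥ 0 gives two branches. So sqrt: (x + 9) + 8 = 16 or -16.
Step 4. [(x + 9) + 8 = 16 or -16] 8 comes off first (subtract 8). So sub: x + 9 = 8 or -24.
Step 5. [x + 9 = 8 or -24] 9 comes off first (subtract 9). So sub: x = -1 or -33.

Answer: x ∈ {-33, -1}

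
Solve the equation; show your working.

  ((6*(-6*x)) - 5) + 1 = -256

Step 1. [((6*(-6*x)) - 5) + 1 = -256] subtract 1: x sits inside (… + 1) ⇒ sub: (6*(-6*x)) - 5 = -257.
Step 2. [(6*(-6*x)) - 5 = -257] peel the -5: add 5 from each side. So sub: 6*(-6*x) = -252.
Step 3. [6*(-6*x) = -252] divide by the outer 6 ⇒ div: -6*x = -42.
Step 4. [-6*x = -42] -6·(inner) — divide through by -6, so div: x = 7.

Answer: x ∈ {7}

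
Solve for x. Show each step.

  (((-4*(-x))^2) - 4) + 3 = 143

Step 1. [(((-4*(-x))^2) - 4) + 3 = 143] 3 comes off first (subtract 3). So sub: ((-4*(-x))^2) - 4 = 140.
Step 2. [((-4*(-x))^2) - 4 = 140] 4 comes off first (add 4). So sub: (-4*(-x))^2 = 144.
Step 3. [(-4*(-x))^2 = 144] 144 ≥ 0, LHS is (·)² — take ±√ ⇒ sqrt: -4*(-x) = 12 or -12.
Step 4. [-4*(-x) = 12 or -12] LHS = -4·(…); ÷-4 both sides ⇒ div: -x = -3 or 3.
Step 5. [-x = -3 or 3] leading − — multiply by −1 ⇒ neg: x = 3 or -3.

Answer: x ∈ {-3, 3}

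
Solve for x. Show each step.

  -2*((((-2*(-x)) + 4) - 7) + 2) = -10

Step 1. [-2*((((-2*(-x)) + 4) - 7) + 2) = -10] leading coefficient -2: divide by -2 ⇒ div: (((-2*(-x)) + 4) - 7) + 2 = 5.
Step 2. [(((-2*(-x)) + 4) - 7) + 2 = 5] 2 comes off first (subtract 2) ⇒ sub: ((-2*(-x)) + 4) - 7 = 3.
Step 3. [((-2*(-x)) + 4) - 7 = 3] the outer -7 inverts by adding 7, so sub: (-2*(-x)) + 4 = 10.
Step 4. [(-2*(-x)) + 4 = 10] -2 divides every term; factor it out, so factor: (-x) - 2 = -5.
Step 5. [(-x) - 2 = -5] add 2: x sits inside (… - 2) ⇒ sub: -x = -3.
Step 6. [-x = -3] leading − — multiply by −1. So neg: x = 3.

Answer: x ∈ {3}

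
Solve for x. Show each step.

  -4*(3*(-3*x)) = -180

Step 1. [-4*(3*(-3*x)) = -180] divide by the outer -4, so div: 3*(-3*x) = 45.
Step 2. [3*(-3*x) = 45] 3 out front; divide by 3, so div: -3*x = 15.
Step 3. [-3*x = 15] divide by the outer -3 ⇒ div: x = -5.

Answer: x ∈ {-5}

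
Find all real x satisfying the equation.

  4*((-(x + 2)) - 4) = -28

Step 1. [4*((-(x + 2)) - 4) = -28] divide by the outer 4, so div: (-(x + 2)) - 4 = -7.
Step 2. [(-(x + 2)) - 4 = -7] peel the -4: add 4 from each side, so sub: -(x + 2) = -3.
Step 3. [-(x + 2) = -3] flip signs both sides ⇒ neg: x + 2 = 3.
Step 4. [x + 2 = 3] the outer +2 inverts by subtracting 2, so sub: x = 1.

Answer: x ∈ {1}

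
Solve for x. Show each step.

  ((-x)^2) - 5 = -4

Step 1. [((-x)^2) - 5 = -4] peel the -5: add 5 from each side, so sub: (-x)^2 = 1.
Step 2. [(-x)^2 = 1] LHS squared, RHS 1 ≥ 0: apply √ (±), so sqrt: -x = 1 or -1.
Step 3. [-x = 1 or -1] flip signs both sides ⇒ neg: x = -1 or 1.

Answer: x ∈ {-1, 1}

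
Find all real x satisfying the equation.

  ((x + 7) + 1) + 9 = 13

Step 1. [((x + 7) + 1) + 9 = 13] subtract 9: x sits inside (… + 9), so sub: (x + 7) + 1 = 4.
Step 2. [(x + 7) + 1 = 4] peel the +1: subtract 1 from each side ⇒ sub: x + 7 = 3.
Step 3. [x + 7 = 3] +7 is outermost — subtract 7 both sides. So sub: x = -4.

Answer: x ∈ {-4}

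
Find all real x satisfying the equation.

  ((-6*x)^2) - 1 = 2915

Step 1. [((-6*x)^2) - 1 = 2915] 1 comes off first (add 1) ⇒ sub: (-6*x)^2 = 2916.
Step 2. [(-6*x)^2 = 2916] LHS squared, RHS 2916 ≥ 0: apply √ (±), so sqrt: -6*x = 54 or -54.
Step 3. [-6*x = 54 or -54] -6·(inner) — divide through by -6 ⇒ div: x = -9 or 9.

Answer: x ∈ {-9, 9}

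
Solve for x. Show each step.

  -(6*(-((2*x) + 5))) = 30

Step 1. [-(6*(-((2*x) + 5))) = 30] flip signs both sides. So neg: 6*(-((2*x) + 5)) = -30.
Step 2. [6*(-((2*x) + 5)) = -30] 6 out front; divide by 6 ⇒ div: -((2*x) + 5) = -5.
Step 3. [-((2*x) + 5) = -5] leading − — multiply by −1 ⇒ neg: (2*x) + 5 = 5.
Step 4. [(2*x) + 5 = 5] subtract 5: x sits inside (… + 5), so sub: 2*x = 0.
Step 5. [2*x = 0] LHS = 2·(…); ÷2 both sides, so div: x = 0.

Answer: x ∈ {0}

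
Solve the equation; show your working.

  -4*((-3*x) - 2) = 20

Step 1. [-4*((-3*x) - 2) = 20] -4·(inner) — divide through by -4, so div: (-3*x) - 2 = -5.
Step 2. [(-3*x) - 2 = -5] add 2: x sits inside (… - 2) ⇒ sub: -3*x = -3.
Step 3. [-3*x = -3] LHS = -3·(…); ÷-3 both sides. So div: x = 1.

Answer: x ∈ {1}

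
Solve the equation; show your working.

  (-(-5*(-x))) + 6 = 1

Step 1. [(-(-5*(-x))) + 6 = 1] the outer +6 inverts by subtracting 6, so sub: -(-5*(-x)) = -5.
Step 2. [-(-5*(-x)) = -5] flip signs both sides, so neg: -5*(-x) = 5.
Step 3. [-5*(-x) = 5] -5·(inner) — divide through by -5, so div: -x = -1.
Step 4. [-x = -1] flip signs both sides. So neg: x = 1.

Answer: x ∈ {1}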